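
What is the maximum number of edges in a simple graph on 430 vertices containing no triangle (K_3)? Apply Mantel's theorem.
ex(430, K_3) = ⌊430^2/4⌋ = 46225

Mantel (1907): a triangle-free graph on n vertices has at most ⌊n^2/4⌋ edges, with equality for the complete bipartite graph K_{⌊n/2⌋, ⌈n/2⌉}. For n = 430: ⌊430^2/4⌋ = ⌊184900/4⌋ = 46225. The extremal graph is K_{215, 215}, which has 215·215 = 46225 edges.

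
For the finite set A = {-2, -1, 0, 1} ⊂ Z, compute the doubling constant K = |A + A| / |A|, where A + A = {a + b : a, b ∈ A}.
K = |A + A| / |A| = 7/4

Enumerate A + A = {a + b : a, b ∈ A}. With |A| = 4, there are |A|^2 = 16 ordered sum pairs; collecting distinct values, A + A = {-4, -3, -2, -1, 0, 1, 2}, so |A + A| = 7. Thus K = 7/4. Here |A + A| = 2|A| − 1 = 7, the minimum possible — so K = 7/4 is minimal, which holds iff A is an arithmetic progression.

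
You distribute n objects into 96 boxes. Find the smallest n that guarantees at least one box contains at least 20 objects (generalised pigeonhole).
n = (20 − 1)·96 + 1 = 1825

By the generalised pigeonhole principle, to guarantee some box contains ≥ r objects we need more than (r − 1) · k objects total. Threshold: n = (r − 1) · k + 1. With r = 20 and k = 96: n = 19 · 96 + 1 = 1824 + 1 = 1825. For n = 1824 = 19 · 96, we can put exactly 19 objects in every box, avoiding 20 in any single one — so 1825 is tight.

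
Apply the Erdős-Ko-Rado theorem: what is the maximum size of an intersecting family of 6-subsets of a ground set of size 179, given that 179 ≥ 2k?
max |F| = C(178, 5) = 1407057960

Erdős-Ko-Rado (1961): when n ≥ 2k, max |F| = C(n−1, k−1). The bound is attained by the star {A : i ∈ A} for any fixed i ∈ [n]. Here C(179−1, 6−1) = C(178, 5) = 1407057960.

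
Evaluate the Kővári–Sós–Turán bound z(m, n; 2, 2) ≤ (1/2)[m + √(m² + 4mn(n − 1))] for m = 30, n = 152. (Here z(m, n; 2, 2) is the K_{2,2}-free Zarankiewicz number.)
z(30, 152; 2, 2) ≤ (1/2)[30 + √(30² + 4·30·152·151)] = (1/2)[30 + √2755140] = 844.9307

Kővári–Sós–Turán: let r_1, ..., r_30 be the row sums and z = Σ r_i the total number of 1s. Each pair of columns can share at most one row with both entries 1 (else a 2×2 all-ones block appears), so Σ_i C(r_i, 2) ≤ C(152, 2) = 11476. By convexity Σ_i C(r_i, 2) ≥ 30·C(z/30, 2) = z(z − 30)/(2·30), giving z² − 30z − 30·152·151 ≤ 0 and hence z ≤ (1/2)[30 + √(900 + 4·688560)] = (1/2)[30 + √2755140] ≈ (1/2)(30 + 1659.8614) = 844.9307.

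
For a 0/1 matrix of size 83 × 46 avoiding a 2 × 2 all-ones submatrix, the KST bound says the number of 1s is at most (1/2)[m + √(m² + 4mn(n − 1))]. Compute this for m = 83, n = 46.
z(83, 46; 2, 2) ≤ (1/2)[83 + √(83² + 4·83·46·45)] = (1/2)[83 + √694129] = 458.072

Kővári–Sós–Turán: let r_1, ..., r_83 be the row sums and z = Σ r_i the total number of 1s. Each pair of columns can share at most one row with both entries 1 (else a 2×2 all-ones block appears), so Σ_i C(r_i, 2) ≤ C(46, 2) = 1035. By convexity Σ_i C(r_i, 2) ≥ 83·C(z/83, 2) = z(z − 83)/(2·83), giving z² − 83z − 83·46·45 ≤ 0 and hence z ≤ (1/2)[83 + √(6889 + 4·171810)] = (1/2)[83 + √694129] ≈ (1/2)(83 + 833.144) = 458.072.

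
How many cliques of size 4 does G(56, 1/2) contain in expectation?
E[# K_4] = C(56, 4) · (1/2)^C(4, 2) = 367290 / 2^6 = 183645/32 = 5738.90625

For each 4-subset S of vertices (there are C(56, 4) = 367290 such S), let X_S = 1 if S induces a K_4 (all C(4, 2) = 6 edges present). Then P(X_S = 1) = (1/2)^6 = 1/64. By linearity of expectation, E[# K_4] = C(56, 4) · (1/2)^6 = 367290 / 64 = 183645/32 = 5738.90625.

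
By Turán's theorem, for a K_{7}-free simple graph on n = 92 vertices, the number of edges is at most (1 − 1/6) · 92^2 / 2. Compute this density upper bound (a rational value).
Turán density bound = (5/6) · 92^2/2 = 10580/3 ≈ 3526.6667

Turán's theorem: ex(n, K_{r+1}) is achieved by the complete r-partite Turán graph T(n, r) with parts as balanced as possible, and is at most (1 − 1/r) · n^2/2. For r = 6, n = 92: the density bound is (5/6) · 8464/2 = 10580/3 ≈ 3526.6667. The integer-valued extremum is e(T(92, 6)) = 3526, which is strictly less than the density bound 10580/3 since 6 ∤ 92 (the parts of T(92, 6) cannot all be equal).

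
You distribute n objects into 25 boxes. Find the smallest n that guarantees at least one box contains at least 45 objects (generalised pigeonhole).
n = (45 − 1)·25 + 1 = 1101

By the generalised pigeonhole principle, to guarantee some box contains ≥ r objects we need more than (r − 1) · k objects total. Threshold: n = (r − 1) · k + 1. With r = 45 and k = 25: n = 44 · 25 + 1 = 1100 + 1 = 1101. For n = 1100 = 44 · 25, we can put exactly 44 objects in every box, avoiding 45 in any single one — so 1101 is tight.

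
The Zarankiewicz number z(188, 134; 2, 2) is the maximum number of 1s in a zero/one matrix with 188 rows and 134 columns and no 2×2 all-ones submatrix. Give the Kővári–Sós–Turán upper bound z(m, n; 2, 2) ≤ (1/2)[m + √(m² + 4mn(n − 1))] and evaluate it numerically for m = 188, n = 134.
z(188, 134; 2, 2) ≤ (1/2)[188 + √(188² + 4·188·134·133)] = (1/2)[188 + √13437488] = 1926.859

Kővári–Sós–Turán: let r_1, ..., r_188 be the row sums and z = Σ r_i the total number of 1s. Each pair of columns can share at most one row with both entries 1 (else a 2×2 all-ones block appears), so Σ_i C(r_i, 2) ≤ C(134, 2) = 8911. By convexity Σ_i C(r_i, 2) ≥ 188·C(z/188, 2) = z(z − 188)/(2·188), giving z² − 188z − 188·134·133 ≤ 0 and hence z ≤ (1/2)[188 + √(35344 + 4·3350536)] = (1/2)[188 + √13437488] ≈ (1/2)(188 + 3665.7179) = 1926.859.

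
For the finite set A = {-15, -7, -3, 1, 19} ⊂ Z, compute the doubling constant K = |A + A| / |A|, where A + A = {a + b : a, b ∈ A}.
K = |A + A| / |A| = 13/5

Enumerate A + A = {a + b : a, b ∈ A}. With |A| = 5, there are |A|^2 = 25 ordered sum pairs; collecting distinct values, A + A = {-30, -22, -18, -14, -10, -6, -2, 2, 4, 12, 16, 20, 38}, so |A + A| = 13. Thus K = 13/5. For comparison, the minimum possible |A + A| over all 5-element sets is 2·5 − 1 = 9 (so min K = 9/5), attained only by arithmetic progressions.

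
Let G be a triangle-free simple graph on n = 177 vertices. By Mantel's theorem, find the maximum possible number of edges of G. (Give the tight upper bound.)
ex(177, K_3) = ⌊177^2/4⌋ = 7832

Mantel (1907): a triangle-free graph on n vertices has at most ⌊n^2/4⌋ edges, with equality for the complete bipartite graph K_{⌊n/2⌋, ⌈n/2⌉}. For n = 177: ⌊177^2/4⌋ = ⌊31329/4⌋ = 7832. The extremal graph is K_{88, 89}, which has 88·89 = 7832 edges.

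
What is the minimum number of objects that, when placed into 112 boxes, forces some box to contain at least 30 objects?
n = (30 − 1)·112 + 1 = 3249

By the generalised pigeonhole principle, to guarantee some box contains ≥ r objects we need more than (r − 1) · k objects total. Threshold: n = (r − 1) · k + 1. With r = 30 and k = 112: n = 29 · 112 + 1 = 3248 + 1 = 3249. For n = 3248 = 29 · 112, we can put exactly 29 objects in every box, avoiding 30 in any single one — so 3249 is tight.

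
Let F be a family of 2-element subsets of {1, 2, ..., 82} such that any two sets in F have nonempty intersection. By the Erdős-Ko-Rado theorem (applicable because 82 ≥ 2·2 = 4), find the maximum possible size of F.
max |F| = C(81, 1) = 81

Erdős-Ko-Rado (1961): when n ≥ 2k, max |F| = C(n−1, k−1). The bound is attained by the star {A : i ∈ A} for any fixed i ∈ [n]. Here C(82−1, 2−1) = C(81, 1) = 81.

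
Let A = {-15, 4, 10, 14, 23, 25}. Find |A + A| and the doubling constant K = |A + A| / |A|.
K = |A + A| / |A| = 20/6 = 10/3

Enumerate A + A = {a + b : a, b ∈ A}. With |A| = 6, there are |A|^2 = 36 ordered sum pairs; collecting distinct values, A + A = {-30, -11, -5, -1, 8, 10, 14, 18, 20, 24, 27, 28, 29, 33, 35, 37, 39, 46, 48, 50}, so |A + A| = 20. Thus K = 20/6 = 10/3. For comparison, the minimum possible |A + A| over all 6-element sets is 2·6 − 1 = 11 (so min K = 11/6), attained only by arithmetic progressions.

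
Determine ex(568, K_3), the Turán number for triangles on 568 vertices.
ex(568, K_3) = ⌊568^2/4⌋ = 80656

Mantel (1907): a triangle-free graph on n vertices has at most ⌊n^2/4⌋ edges, with equality for the complete bipartite graph K_{⌊n/2⌋, ⌈n/2⌉}. For n = 568: ⌊568^2/4⌋ = ⌊322624/4⌋ = 80656. The extremal graph is K_{284, 284}, which has 284·284 = 80656 edges.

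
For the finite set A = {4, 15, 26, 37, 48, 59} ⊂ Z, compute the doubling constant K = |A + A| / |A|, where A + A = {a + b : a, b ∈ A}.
K = |A + A| / |A| = 11/6

Enumerate A + A = {a + b : a, b ∈ A}. With |A| = 6, there are |A|^2 = 36 ordered sum pairs; collecting distinct values, A + A = {8, 19, 30, 41, 52, 63, 74, 85, 96, 107, 118}, so |A + A| = 11. Thus K = 11/6. Here |A + A| = 2|A| − 1 = 11, the minimum possible — so K = 11/6 is minimal, which holds iff A is an arithmetic progression.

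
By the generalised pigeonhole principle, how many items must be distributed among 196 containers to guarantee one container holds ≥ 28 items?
n = (28 − 1)·196 + 1 = 5293

By the generalised pigeonhole principle, to guarantee some box contains ≥ r objects we need more than (r − 1) · k objects total. Threshold: n = (r − 1) · k + 1. With r = 28 and k = 196: n = 27 · 196 + 1 = 5292 + 1 = 5293. For n = 5292 = 27 · 196, we can put exactly 27 objects in every box, avoiding 28 in any single one — so 5293 is tight.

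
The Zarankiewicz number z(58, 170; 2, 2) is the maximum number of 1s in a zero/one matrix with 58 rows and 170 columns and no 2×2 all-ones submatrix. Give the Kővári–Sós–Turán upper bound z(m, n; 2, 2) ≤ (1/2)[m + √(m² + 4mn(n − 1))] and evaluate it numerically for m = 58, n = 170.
z(58, 170; 2, 2) ≤ (1/2)[58 + √(58² + 4·58·170·169)] = (1/2)[58 + √6668724] = 1320.1936

Kővári–Sós–Turán: let r_1, ..., r_58 be the row sums and z = Σ r_i the total number of 1s. Each pair of columns can share at most one row with both entries 1 (else a 2×2 all-ones block appears), so Σ_i C(r_i, 2) ≤ C(170, 2) = 14365. By convexity Σ_i C(r_i, 2) ≥ 58·C(z/58, 2) = z(z − 58)/(2·58), giving z² − 58z − 58·170·169 ≤ 0 and hence z ≤ (1/2)[58 + √(3364 + 4·1666340)] = (1/2)[58 + √6668724] ≈ (1/2)(58 + 2582.3873) = 1320.1936.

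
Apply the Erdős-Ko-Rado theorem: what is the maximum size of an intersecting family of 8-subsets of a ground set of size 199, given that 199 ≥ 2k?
max |F| = C(198, 7) = 2126433621312

Erdős-Ko-Rado (1961): when n ≥ 2k, max |F| = C(n−1, k−1). The bound is attained by the star {A : i ∈ A} for any fixed i ∈ [n]. Here C(199−1, 8−1) = C(198, 7) = 2126433621312.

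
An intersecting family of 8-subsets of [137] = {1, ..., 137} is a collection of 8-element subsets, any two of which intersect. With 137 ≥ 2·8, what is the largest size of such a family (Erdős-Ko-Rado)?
max |F| = C(136, 7) = 145944307080

The Erdős-Ko-Rado theorem states: for n ≥ 2k, an intersecting family of k-subsets of an n-element set has size at most C(n − 1, k − 1), with equality for 'star' families {A ⊆ [n] : |A| = k, i ∈ A} (fix an element i). For n = 137, k = 8: C(136, 7) = 145944307080.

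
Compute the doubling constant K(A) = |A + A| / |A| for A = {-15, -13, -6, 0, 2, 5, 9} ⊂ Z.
K = |A + A| / |A| = 25/7

Enumerate A + A = {a + b : a, b ∈ A}. With |A| = 7, there are |A|^2 = 49 ordered sum pairs; collecting distinct values, A + A = {-30, -28, -26, -21, -19, -15, -13, -12, -11, -10, -8, -6, -4, -1, 0, 2, 3, 4, 5, 7, 9, 10, 11, 14, 18}, so |A + A| = 25. Thus K = 25/7. For comparison, the minimum possible |A + A| over all 7-element sets is 2·7 − 1 = 13 (so min K = 13/7), attained only by arithmetic progressions.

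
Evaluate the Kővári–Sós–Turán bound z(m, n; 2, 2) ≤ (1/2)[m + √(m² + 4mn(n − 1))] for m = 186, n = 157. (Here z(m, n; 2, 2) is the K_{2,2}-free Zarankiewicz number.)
z(186, 157; 2, 2) ≤ (1/2)[186 + √(186² + 4·186·157·156)] = (1/2)[186 + √18256644] = 2229.3897

Kővári–Sós–Turán: let r_1, ..., r_186 be the row sums and z = Σ r_i the total number of 1s. Each pair of columns can share at most one row with both entries 1 (else a 2×2 all-ones block appears), so Σ_i C(r_i, 2) ≤ C(157, 2) = 12246. By convexity Σ_i C(r_i, 2) ≥ 186·C(z/186, 2) = z(z − 186)/(2·186), giving z² − 186z − 186·157·156 ≤ 0 and hence z ≤ (1/2)[186 + √(34596 + 4·4555512)] = (1/2)[186 + √18256644] ≈ (1/2)(186 + 4272.7794) = 2229.3897.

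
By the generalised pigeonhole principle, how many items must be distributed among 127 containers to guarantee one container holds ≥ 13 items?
n = (13 − 1)·127 + 1 = 1525

By the generalised pigeonhole principle, to guarantee some box contains ≥ r objects we need more than (r − 1) · k objects total. Threshold: n = (r − 1) · k + 1. With r = 13 and k = 127: n = 12 · 127 + 1 = 1524 + 1 = 1525. For n = 1524 = 12 · 127, we can put exactly 12 objects in every box, avoiding 13 in any single one — so 1525 is tight.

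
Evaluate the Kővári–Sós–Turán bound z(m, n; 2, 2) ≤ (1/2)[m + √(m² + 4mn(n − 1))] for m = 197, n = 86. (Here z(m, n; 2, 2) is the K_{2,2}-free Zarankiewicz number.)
z(197, 86; 2, 2) ≤ (1/2)[197 + √(197² + 4·197·86·85)] = (1/2)[197 + √5799089] = 1302.5649

Kővári–Sós–Turán: let r_1, ..., r_197 be the row sums and z = Σ r_i the total number of 1s. Each pair of columns can share at most one row with both entries 1 (else a 2×2 all-ones block appears), so Σ_i C(r_i, 2) ≤ C(86, 2) = 3655. By convexity Σ_i C(r_i, 2) ≥ 197·C(z/197, 2) = z(z − 197)/(2·197), giving z² − 197z − 197·86·85 ≤ 0 and hence z ≤ (1/2)[197 + √(38809 + 4·1440070)] = (1/2)[197 + √5799089] ≈ (1/2)(197 + 2408.1298) = 1302.5649.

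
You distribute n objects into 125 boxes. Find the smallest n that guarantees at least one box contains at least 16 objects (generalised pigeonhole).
n = (16 − 1)·125 + 1 = 1876

By the generalised pigeonhole principle, to guarantee some box contains ≥ r objects we need more than (r − 1) · k objects total. Threshold: n = (r − 1) · k + 1. With r = 16 and k = 125: n = 15 · 125 + 1 = 1875 + 1 = 1876. For n = 1875 = 15 · 125, we can put exactly 15 objects in every box, avoiding 16 in any single one — so 1876 is tight.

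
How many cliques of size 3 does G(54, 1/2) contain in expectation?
E[# K_3] = C(54, 3) · (1/2)^C(3, 2) = 24804 / 2^3 = 6201/2 = 3100.5

For each 3-subset S of vertices (there are C(54, 3) = 24804 such S), let X_S = 1 if S induces a K_3 (all C(3, 2) = 3 edges present). Then P(X_S = 1) = (1/2)^3 = 1/8. By linearity of expectation, E[# K_3] = C(54, 3) · (1/2)^3 = 24804 / 8 = 6201/2 = 3100.5.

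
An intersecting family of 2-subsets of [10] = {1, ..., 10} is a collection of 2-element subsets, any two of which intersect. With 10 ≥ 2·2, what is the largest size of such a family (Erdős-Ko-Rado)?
max |F| = C(9, 1) = 9

The Erdős-Ko-Rado theorem states: for n ≥ 2k, an intersecting family of k-subsets of an n-element set has size at most C(n − 1, k − 1), with equality for 'star' families {A ⊆ [n] : |A| = k, i ∈ A} (fix an element i). For n = 10, k = 2: C(9, 1) = 9.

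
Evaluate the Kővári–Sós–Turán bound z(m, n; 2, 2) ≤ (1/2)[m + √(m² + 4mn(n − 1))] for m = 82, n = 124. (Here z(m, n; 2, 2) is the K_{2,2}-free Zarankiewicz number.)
z(82, 124; 2, 2) ≤ (1/2)[82 + √(82² + 4·82·124·123)] = (1/2)[82 + √5009380] = 1160.0822

Kővári–Sós–Turán: let r_1, ..., r_82 be the row sums and z = Σ r_i the total number of 1s. Each pair of columns can share at most one row with both entries 1 (else a 2×2 all-ones block appears), so Σ_i C(r_i, 2) ≤ C(124, 2) = 7626. By convexity Σ_i C(r_i, 2) ≥ 82·C(z/82, 2) = z(z − 82)/(2·82), giving z² − 82z − 82·124·123 ≤ 0 and hence z ≤ (1/2)[82 + √(6724 + 4·1250664)] = (1/2)[82 + √5009380] ≈ (1/2)(82 + 2238.1644) = 1160.0822.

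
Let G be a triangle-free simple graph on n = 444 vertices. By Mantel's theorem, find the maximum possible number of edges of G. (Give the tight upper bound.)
ex(444, K_3) = ⌊444^2/4⌋ = 49284

Mantel (1907): a triangle-free graph on n vertices has at most ⌊n^2/4⌋ edges, with equality for the complete bipartite graph K_{⌊n/2⌋, ⌈n/2⌉}. For n = 444: ⌊444^2/4⌋ = ⌊197136/4⌋ = 49284. The extremal graph is K_{222, 222}, which has 222·222 = 49284 edges.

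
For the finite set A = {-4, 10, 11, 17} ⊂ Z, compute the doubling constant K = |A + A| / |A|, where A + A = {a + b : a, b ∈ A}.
K = |A + A| / |A| = 10/4 = 5/2

Enumerate A + A = {a + b : a, b ∈ A}. With |A| = 4, there are |A|^2 = 16 ordered sum pairs; collecting distinct values, A + A = {-8, 6, 7, 13, 20, 21, 22, 27, 28, 34}, so |A + A| = 10. Thus K = 10/4 = 5/2. For comparison, the minimum possible |A + A| over all 4-element sets is 2·4 − 1 = 7 (so min K = 7/4), attained only by arithmetic progressions.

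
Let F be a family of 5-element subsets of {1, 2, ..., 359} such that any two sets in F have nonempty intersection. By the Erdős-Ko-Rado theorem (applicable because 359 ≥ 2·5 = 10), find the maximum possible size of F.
max |F| = C(358, 4) = 673005095

The Erdős-Ko-Rado theorem states: for n ≥ 2k, an intersecting family of k-subsets of an n-element set has size at most C(n − 1, k − 1), with equality for 'star' families {A ⊆ [n] : |A| = k, i ∈ A} (fix an element i). For n = 359, k = 5: C(358, 4) = 673005095.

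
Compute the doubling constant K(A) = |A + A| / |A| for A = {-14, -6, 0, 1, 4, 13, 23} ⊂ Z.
K = |A + A| / |A| = 27/7

Enumerate A + A = {a + b : a, b ∈ A}. With |A| = 7, there are |A|^2 = 49 ordered sum pairs; collecting distinct values, A + A = {-28, -20, -14, -13, -12, -10, -6, -5, -2, -1, 0, 1, 2, 4, 5, 7, 8, 9, 13, 14, 17, 23, 24, 26, 27, 36, 46}, so |A + A| = 27. Thus K = 27/7. For comparison, the minimum possible |A + A| over all 7-element sets is 2·7 − 1 = 13 (so min K = 13/7), attained only by arithmetic progressions.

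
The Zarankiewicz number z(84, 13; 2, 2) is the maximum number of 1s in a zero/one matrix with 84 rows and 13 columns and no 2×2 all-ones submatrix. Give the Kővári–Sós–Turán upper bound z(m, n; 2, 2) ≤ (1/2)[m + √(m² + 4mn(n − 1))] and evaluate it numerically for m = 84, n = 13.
z(84, 13; 2, 2) ≤ (1/2)[84 + √(84² + 4·84·13·12)] = (1/2)[84 + √59472] = 163.9344

Kővári–Sós–Turán: let r_1, ..., r_84 be the row sums and z = Σ r_i the total number of 1s. Each pair of columns can share at most one row with both entries 1 (else a 2×2 all-ones block appears), so Σ_i C(r_i, 2) ≤ C(13, 2) = 78. By convexity Σ_i C(r_i, 2) ≥ 84·C(z/84, 2) = z(z − 84)/(2·84), giving z² − 84z − 84·13·12 ≤ 0 and hence z ≤ (1/2)[84 + √(7056 + 4·13104)] = (1/2)[84 + √59472] ≈ (1/2)(84 + 243.8688) = 163.9344.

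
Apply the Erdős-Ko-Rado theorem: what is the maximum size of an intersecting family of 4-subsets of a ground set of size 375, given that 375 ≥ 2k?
max |F| = C(374, 3) = 8649124

The Erdős-Ko-Rado theorem states: for n ≥ 2k, an intersecting family of k-subsets of an n-element set has size at most C(n − 1, k − 1), with equality for 'star' families {A ⊆ [n] : |A| = k, i ∈ A} (fix an element i). For n = 375, k = 4: C(374, 3) = 8649124.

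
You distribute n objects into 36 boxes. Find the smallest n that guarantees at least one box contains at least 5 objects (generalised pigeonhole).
n = (5 − 1)·36 + 1 = 145

By the generalised pigeonhole principle, to guarantee some box contains ≥ r objects we need more than (r − 1) · k objects total. Threshold: n = (r − 1) · k + 1. With r = 5 and k = 36: n = 4 · 36 + 1 = 144 + 1 = 145. For n = 144 = 4 · 36, we can put exactly 4 objects in every box, avoiding 5 in any single one — so 145 is tight.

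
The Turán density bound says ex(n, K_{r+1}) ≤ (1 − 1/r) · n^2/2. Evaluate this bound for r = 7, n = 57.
Turán density bound = (6/7) · 57^2/2 = 9747/7 ≈ 1392.4286

Turán's theorem: ex(n, K_{r+1}) is achieved by the complete r-partite Turán graph T(n, r) with parts as balanced as possible, and is at most (1 − 1/r) · n^2/2. For r = 7, n = 57: the density bound is (6/7) · 3249/2 = 9747/7 ≈ 1392.4286. The integer-valued extremum is e(T(57, 7)) = 1392, which is strictly less than the density bound 9747/7 since 7 ∤ 57 (the parts of T(57, 7) cannot all be equal).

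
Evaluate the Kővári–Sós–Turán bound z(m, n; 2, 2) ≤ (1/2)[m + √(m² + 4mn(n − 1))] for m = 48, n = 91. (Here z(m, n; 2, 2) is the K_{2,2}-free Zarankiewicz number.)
z(48, 91; 2, 2) ≤ (1/2)[48 + √(48² + 4·48·91·90)] = (1/2)[48 + √1574784] = 651.452

Kővári–Sós–Turán: let r_1, ..., r_48 be the row sums and z = Σ r_i the total number of 1s. Each pair of columns can share at most one row with both entries 1 (else a 2×2 all-ones block appears), so Σ_i C(r_i, 2) ≤ C(91, 2) = 4095. By convexity Σ_i C(r_i, 2) ≥ 48·C(z/48, 2) = z(z − 48)/(2·48), giving z² − 48z − 48·91·90 ≤ 0 and hence z ≤ (1/2)[48 + √(2304 + 4·393120)] = (1/2)[48 + √1574784] ≈ (1/2)(48 + 1254.904) = 651.452.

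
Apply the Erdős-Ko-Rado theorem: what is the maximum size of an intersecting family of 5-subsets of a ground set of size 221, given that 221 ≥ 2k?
max |F| = C(220, 4) = 94966795

The Erdős-Ko-Rado theorem states: for n ≥ 2k, an intersecting family of k-subsets of an n-element set has size at most C(n − 1, k − 1), with equality for 'star' families {A ⊆ [n] : |A| = k, i ∈ A} (fix an element i). For n = 221, k = 5: C(220, 4) = 94966795.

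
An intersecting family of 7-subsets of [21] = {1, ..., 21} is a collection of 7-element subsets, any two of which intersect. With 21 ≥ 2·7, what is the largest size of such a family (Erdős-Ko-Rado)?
max |F| = C(20, 6) = 38760

The Erdős-Ko-Rado theorem states: for n ≥ 2k, an intersecting family of k-subsets of an n-element set has size at most C(n − 1, k − 1), with equality for 'star' families {A ⊆ [n] : |A| = k, i ∈ A} (fix an element i). For n = 21, k = 7: C(20, 6) = 38760.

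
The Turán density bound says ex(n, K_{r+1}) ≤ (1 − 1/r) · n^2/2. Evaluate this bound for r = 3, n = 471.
Turán density bound = (2/3) · 471^2/2 = 73947

Turán's theorem: ex(n, K_{r+1}) is achieved by the complete r-partite Turán graph T(n, r) with parts as balanced as possible, and is at most (1 − 1/r) · n^2/2. For r = 3, n = 471: the density bound is (2/3) · 221841/2 = 73947. Since 3 ∣ 471, the Turán graph T(471, 3) has parts of equal size 157, and its edge count e(T(471, 3)) = 73947 attains the density bound exactly.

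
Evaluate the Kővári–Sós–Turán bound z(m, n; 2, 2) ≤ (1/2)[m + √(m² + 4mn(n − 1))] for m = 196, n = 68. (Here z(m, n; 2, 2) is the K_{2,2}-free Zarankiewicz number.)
z(196, 68; 2, 2) ≤ (1/2)[196 + √(196² + 4·196·68·67)] = (1/2)[196 + √3610320] = 1048.0421

Kővári–Sós–Turán: let r_1, ..., r_196 be the row sums and z = Σ r_i the total number of 1s. Each pair of columns can share at most one row with both entries 1 (else a 2×2 all-ones block appears), so Σ_i C(r_i, 2) ≤ C(68, 2) = 2278. By convexity Σ_i C(r_i, 2) ≥ 196·C(z/196, 2) = z(z − 196)/(2·196), giving z² − 196z − 196·68·67 ≤ 0 and hence z ≤ (1/2)[196 + √(38416 + 4·892976)] = (1/2)[196 + √3610320] ≈ (1/2)(196 + 1900.0842) = 1048.0421.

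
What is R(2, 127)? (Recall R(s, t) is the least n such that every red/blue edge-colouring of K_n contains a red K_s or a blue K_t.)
R(2, 127) = 127

R(2, k) = k for all k ≥ 2: in a 2-colouring of K_k, either some edge is red (a red K_2) or all edges are blue (a blue K_k). And K_{126} coloured all-blue has no blue K_127, so R(2, 127) > 126. Hence R(2, 127) = 127.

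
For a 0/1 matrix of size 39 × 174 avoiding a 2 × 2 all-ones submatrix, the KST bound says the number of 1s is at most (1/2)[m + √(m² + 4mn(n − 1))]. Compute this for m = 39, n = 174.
z(39, 174; 2, 2) ≤ (1/2)[39 + √(39² + 4·39·174·173)] = (1/2)[39 + √4697433] = 1103.1781

Kővári–Sós–Turán: let r_1, ..., r_39 be the row sums and z = Σ r_i the total number of 1s. Each pair of columns can share at most one row with both entries 1 (else a 2×2 all-ones block appears), so Σ_i C(r_i, 2) ≤ C(174, 2) = 15051. By convexity Σ_i C(r_i, 2) ≥ 39·C(z/39, 2) = z(z − 39)/(2·39), giving z² − 39z − 39·174·173 ≤ 0 and hence z ≤ (1/2)[39 + √(1521 + 4·1173978)] = (1/2)[39 + √4697433] ≈ (1/2)(39 + 2167.3562) = 1103.1781.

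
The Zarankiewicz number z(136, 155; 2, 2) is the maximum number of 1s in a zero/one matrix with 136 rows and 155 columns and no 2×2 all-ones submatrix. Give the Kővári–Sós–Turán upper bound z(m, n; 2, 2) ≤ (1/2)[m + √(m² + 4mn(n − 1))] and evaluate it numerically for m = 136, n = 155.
z(136, 155; 2, 2) ≤ (1/2)[136 + √(136² + 4·136·155·154)] = (1/2)[136 + √13003776] = 1871.0374

Kővári–Sós–Turán: let r_1, ..., r_136 be the row sums and z = Σ r_i the total number of 1s. Each pair of columns can share at most one row with both entries 1 (else a 2×2 all-ones block appears), so Σ_i C(r_i, 2) ≤ C(155, 2) = 11935. By convexity Σ_i C(r_i, 2) ≥ 136·C(z/136, 2) = z(z − 136)/(2·136), giving z² − 136z − 136·155·154 ≤ 0 and hence z ≤ (1/2)[136 + √(18496 + 4·3246320)] = (1/2)[136 + √13003776] ≈ (1/2)(136 + 3606.0749) = 1871.0374.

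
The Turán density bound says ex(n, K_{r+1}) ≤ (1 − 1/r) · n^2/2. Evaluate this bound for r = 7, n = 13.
Turán density bound = (6/7) · 13^2/2 = 507/7 ≈ 72.4286

Turán's theorem: ex(n, K_{r+1}) is achieved by the complete r-partite Turán graph T(n, r) with parts as balanced as possible, and is at most (1 − 1/r) · n^2/2. For r = 7, n = 13: the density bound is (6/7) · 169/2 = 507/7 ≈ 72.4286. The integer-valued extremum is e(T(13, 7)) = 72, which is strictly less than the density bound 507/7 since 7 ∤ 13 (the parts of T(13, 7) cannot all be equal).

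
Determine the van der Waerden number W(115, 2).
W(115, 2) = 115 + 1 = 116

A 2-term AP is any pair of integers, so a monochromatic 2-AP exists iff some colour is used at least twice. With 115 colours, the colouring i ↦ i on {1, ..., 115} uses each colour once, avoiding any monochromatic pair, so W(115, 2) > 115. For {1, ..., 116}, pigeonhole forces two integers of the same colour, which form a monochromatic 2-AP. Hence W(115, 2) = 116.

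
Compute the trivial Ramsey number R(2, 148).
R(2, 148) = 148

R(2, k) = k for all k ≥ 2: in a 2-colouring of K_k, either some edge is red (a red K_2) or all edges are blue (a blue K_k). And K_{147} coloured all-blue has no blue K_148, so R(2, 148) > 147. Hence R(2, 148) = 148.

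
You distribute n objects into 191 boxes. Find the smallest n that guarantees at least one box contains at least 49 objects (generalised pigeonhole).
n = (49 − 1)·191 + 1 = 9169

By the generalised pigeonhole principle, to guarantee some box contains ≥ r objects we need more than (r − 1) · k objects total. Threshold: n = (r − 1) · k + 1. With r = 49 and k = 191: n = 48 · 191 + 1 = 9168 + 1 = 9169. For n = 9168 = 48 · 191, we can put exactly 48 objects in every box, avoiding 49 in any single one — so 9169 is tight.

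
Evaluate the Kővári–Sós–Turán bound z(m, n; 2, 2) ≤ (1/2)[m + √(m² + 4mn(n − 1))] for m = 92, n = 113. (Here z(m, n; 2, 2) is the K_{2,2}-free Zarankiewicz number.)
z(92, 113; 2, 2) ≤ (1/2)[92 + √(92² + 4·92·113·112)] = (1/2)[92 + √4665872] = 1126.0315

Kővári–Sós–Turán: let r_1, ..., r_92 be the row sums and z = Σ r_i the total number of 1s. Each pair of columns can share at most one row with both entries 1 (else a 2×2 all-ones block appears), so Σ_i C(r_i, 2) ≤ C(113, 2) = 6328. By convexity Σ_i C(r_i, 2) ≥ 92·C(z/92, 2) = z(z − 92)/(2·92), giving z² − 92z − 92·113·112 ≤ 0 and hence z ≤ (1/2)[92 + √(8464 + 4·1164352)] = (1/2)[92 + √4665872] ≈ (1/2)(92 + 2160.063) = 1126.0315.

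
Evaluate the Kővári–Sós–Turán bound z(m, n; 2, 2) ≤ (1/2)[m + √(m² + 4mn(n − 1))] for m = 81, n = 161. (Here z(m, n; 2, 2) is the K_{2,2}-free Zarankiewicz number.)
z(81, 161; 2, 2) ≤ (1/2)[81 + √(81² + 4·81·161·160)] = (1/2)[81 + √8352801] = 1485.5606

Kővári–Sós–Turán: let r_1, ..., r_81 be the row sums and z = Σ r_i the total number of 1s. Each pair of columns can share at most one row with both entries 1 (else a 2×2 all-ones block appears), so Σ_i C(r_i, 2) ≤ C(161, 2) = 12880. By convexity Σ_i C(r_i, 2) ≥ 81·C(z/81, 2) = z(z − 81)/(2·81), giving z² − 81z − 81·161·160 ≤ 0 and hence z ≤ (1/2)[81 + √(6561 + 4·2086560)] = (1/2)[81 + √8352801] ≈ (1/2)(81 + 2890.1213) = 1485.5606.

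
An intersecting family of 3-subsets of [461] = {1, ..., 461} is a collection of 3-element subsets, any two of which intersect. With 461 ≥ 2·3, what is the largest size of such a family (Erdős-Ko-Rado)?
max |F| = C(460, 2) = 105570

Erdős-Ko-Rado (1961): when n ≥ 2k, max |F| = C(n−1, k−1). The bound is attained by the star {A : i ∈ A} for any fixed i ∈ [n]. Here C(461−1, 3−1) = C(460, 2) = 105570.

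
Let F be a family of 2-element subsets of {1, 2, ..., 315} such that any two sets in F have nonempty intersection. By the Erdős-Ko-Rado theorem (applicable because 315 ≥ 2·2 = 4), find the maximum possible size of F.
max |F| = C(314, 1) = 314

The Erdős-Ko-Rado theorem states: for n ≥ 2k, an intersecting family of k-subsets of an n-element set has size at most C(n − 1, k − 1), with equality for 'star' families {A ⊆ [n] : |A| = k, i ∈ A} (fix an element i). For n = 315, k = 2: C(314, 1) = 314.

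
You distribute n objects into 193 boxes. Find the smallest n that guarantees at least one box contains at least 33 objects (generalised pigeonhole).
n = (33 − 1)·193 + 1 = 6177

By the generalised pigeonhole principle, to guarantee some box contains ≥ r objects we need more than (r − 1) · k objects total. Threshold: n = (r − 1) · k + 1. With r = 33 and k = 193: n = 32 · 193 + 1 = 6176 + 1 = 6177. For n = 6176 = 32 · 193, we can put exactly 32 objects in every box, avoiding 33 in any single one — so 6177 is tight.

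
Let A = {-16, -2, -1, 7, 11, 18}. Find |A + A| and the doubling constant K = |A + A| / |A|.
K = |A + A| / |A| = 21/6 = 7/2

Enumerate A + A = {a + b : a, b ∈ A}. With |A| = 6, there are |A|^2 = 36 ordered sum pairs; collecting distinct values, A + A = {-32, -18, -17, -9, -5, -4, -3, -2, 2, 5, 6, 9, 10, 14, 16, 17, 18, 22, 25, 29, 36}, so |A + A| = 21. Thus K = 21/6 = 7/2. For comparison, the minimum possible |A + A| over all 6-element sets is 2·6 − 1 = 11 (so min K = 11/6), attained only by arithmetic progressions.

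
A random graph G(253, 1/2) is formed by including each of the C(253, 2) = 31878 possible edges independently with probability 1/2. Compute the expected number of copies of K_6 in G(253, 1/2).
E[# K_6] = C(253, 6) · (1/2)^C(6, 2) = 343125759900 / 2^15 = 85781439975/8192 ≈ 10471367.184448

For each 6-subset S of vertices (there are C(253, 6) = 343125759900 such S), let X_S = 1 if S induces a K_6 (all C(6, 2) = 15 edges present). Then P(X_S = 1) = (1/2)^15 = 1/32768. By linearity of expectation, E[# K_6] = C(253, 6) · (1/2)^15 = 343125759900 / 32768 = 85781439975/8192 ≈ 10471367.184448.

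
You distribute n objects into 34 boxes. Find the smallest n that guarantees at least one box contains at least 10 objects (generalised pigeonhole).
n = (10 − 1)·34 + 1 = 307

By the generalised pigeonhole principle, to guarantee some box contains ≥ r objects we need more than (r − 1) · k objects total. Threshold: n = (r − 1) · k + 1. With r = 10 and k = 34: n = 9 · 34 + 1 = 306 + 1 = 307. For n = 306 = 9 · 34, we can put exactly 9 objects in every box, avoiding 10 in any single one — so 307 is tight.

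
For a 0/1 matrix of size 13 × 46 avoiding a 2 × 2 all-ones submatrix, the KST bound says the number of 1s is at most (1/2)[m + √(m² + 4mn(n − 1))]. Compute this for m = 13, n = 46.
z(13, 46; 2, 2) ≤ (1/2)[13 + √(13² + 4·13·46·45)] = (1/2)[13 + √107809] = 170.6714

Kővári–Sós–Turán: let r_1, ..., r_13 be the row sums and z = Σ r_i the total number of 1s. Each pair of columns can share at most one row with both entries 1 (else a 2×2 all-ones block appears), so Σ_i C(r_i, 2) ≤ C(46, 2) = 1035. By convexity Σ_i C(r_i, 2) ≥ 13·C(z/13, 2) = z(z − 13)/(2·13), giving z² − 13z − 13·46·45 ≤ 0 and hence z ≤ (1/2)[13 + √(169 + 4·26910)] = (1/2)[13 + √107809] ≈ (1/2)(13 + 328.3428) = 170.6714.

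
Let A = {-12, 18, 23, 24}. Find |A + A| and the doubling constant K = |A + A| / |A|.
K = |A + A| / |A| = 10/4 = 5/2

Enumerate A + A = {a + b : a, b ∈ A}. With |A| = 4, there are |A|^2 = 16 ordered sum pairs; collecting distinct values, A + A = {-24, 6, 11, 12, 36, 41, 42, 46, 47, 48}, so |A + A| = 10. Thus K = 10/4 = 5/2. For comparison, the minimum possible |A + A| over all 4-element sets is 2·4 − 1 = 7 (so min K = 7/4), attained only by arithmetic progressions.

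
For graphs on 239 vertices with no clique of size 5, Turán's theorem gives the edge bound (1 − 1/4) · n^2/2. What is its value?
Turán density bound = (3/4) · 239^2/2 = 171363/8 ≈ 21420.375

Turán's theorem: ex(n, K_{r+1}) is achieved by the complete r-partite Turán graph T(n, r) with parts as balanced as possible, and is at most (1 − 1/r) · n^2/2. For r = 4, n = 239: the density bound is (3/4) · 57121/2 = 171363/8 ≈ 21420.375. The integer-valued extremum is e(T(239, 4)) = 21420, which is strictly less than the density bound 171363/8 since 4 ∤ 239 (the parts of T(239, 4) cannot all be equal).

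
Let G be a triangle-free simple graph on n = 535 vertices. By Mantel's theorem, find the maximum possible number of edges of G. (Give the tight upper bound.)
ex(535, K_3) = ⌊535^2/4⌋ = 71556

Mantel (1907): a triangle-free graph on n vertices has at most ⌊n^2/4⌋ edges, with equality for the complete bipartite graph K_{⌊n/2⌋, ⌈n/2⌉}. For n = 535: ⌊535^2/4⌋ = ⌊286225/4⌋ = 71556. The extremal graph is K_{267, 268}, which has 267·268 = 71556 edges.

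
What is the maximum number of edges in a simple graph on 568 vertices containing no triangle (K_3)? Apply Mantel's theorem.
ex(568, K_3) = ⌊568^2/4⌋ = 80656

Mantel (1907): a triangle-free graph on n vertices has at most ⌊n^2/4⌋ edges, with equality for the complete bipartite graph K_{⌊n/2⌋, ⌈n/2⌉}. For n = 568: ⌊568^2/4⌋ = ⌊322624/4⌋ = 80656. The extremal graph is K_{284, 284}, which has 284·284 = 80656 edges.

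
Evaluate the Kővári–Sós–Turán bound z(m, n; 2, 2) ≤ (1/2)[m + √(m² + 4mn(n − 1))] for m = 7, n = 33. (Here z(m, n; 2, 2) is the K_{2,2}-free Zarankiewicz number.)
z(7, 33; 2, 2) ≤ (1/2)[7 + √(7² + 4·7·33·32)] = (1/2)[7 + √29617] = 89.548

Kővári–Sós–Turán: let r_1, ..., r_7 be the row sums and z = Σ r_i the total number of 1s. Each pair of columns can share at most one row with both entries 1 (else a 2×2 all-ones block appears), so Σ_i C(r_i, 2) ≤ C(33, 2) = 528. By convexity Σ_i C(r_i, 2) ≥ 7·C(z/7, 2) = z(z − 7)/(2·7), giving z² − 7z − 7·33·32 ≤ 0 and hence z ≤ (1/2)[7 + √(49 + 4·7392)] = (1/2)[7 + √29617] ≈ (1/2)(7 + 172.0959) = 89.548.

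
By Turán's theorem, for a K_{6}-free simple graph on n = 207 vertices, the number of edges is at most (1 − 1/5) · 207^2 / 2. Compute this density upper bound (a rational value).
Turán density bound = (4/5) · 207^2/2 = 85698/5 ≈ 17139.6

Turán's theorem: ex(n, K_{r+1}) is achieved by the complete r-partite Turán graph T(n, r) with parts as balanced as possible, and is at most (1 − 1/r) · n^2/2. For r = 5, n = 207: the density bound is (4/5) · 42849/2 = 85698/5 ≈ 17139.6. The integer-valued extremum is e(T(207, 5)) = 17139, which is strictly less than the density bound 85698/5 since 5 ∤ 207 (the parts of T(207, 5) cannot all be equal).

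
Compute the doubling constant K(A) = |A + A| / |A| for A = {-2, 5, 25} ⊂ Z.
K = |A + A| / |A| = 6/3 = 2

Enumerate A + A = {a + b : a, b ∈ A}. With |A| = 3, there are |A|^2 = 9 ordered sum pairs; collecting distinct values, A + A = {-4, 3, 10, 23, 30, 50}, so |A + A| = 6. Thus K = 6/3 = 2. For comparison, the minimum possible |A + A| over all 3-element sets is 2·3 − 1 = 5 (so min K = 5/3), attained only by arithmetic progressions.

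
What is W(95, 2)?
W(95, 2) = 95 + 1 = 96

A 2-term AP is any pair of integers, so a monochromatic 2-AP exists iff some colour is used at least twice. With 95 colours, the colouring i ↦ i on {1, ..., 95} uses each colour once, avoiding any monochromatic pair, so W(95, 2) > 95. For {1, ..., 96}, pigeonhole forces two integers of the same colour, which form a monochromatic 2-AP. Hence W(95, 2) = 96.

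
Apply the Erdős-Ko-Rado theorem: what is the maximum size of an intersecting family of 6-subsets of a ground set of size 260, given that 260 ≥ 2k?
max |F| = C(259, 5) = 9342250176

The Erdős-Ko-Rado theorem states: for n ≥ 2k, an intersecting family of k-subsets of an n-element set has size at most C(n − 1, k − 1), with equality for 'star' families {A ⊆ [n] : |A| = k, i ∈ A} (fix an element i). For n = 260, k = 6: C(259, 5) = 9342250176.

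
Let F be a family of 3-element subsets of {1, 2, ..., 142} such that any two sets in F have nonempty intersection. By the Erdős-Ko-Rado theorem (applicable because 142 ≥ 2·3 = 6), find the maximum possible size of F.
max |F| = C(141, 2) = 9870

The Erdős-Ko-Rado theorem states: for n ≥ 2k, an intersecting family of k-subsets of an n-element set has size at most C(n − 1, k − 1), with equality for 'star' families {A ⊆ [n] : |A| = k, i ∈ A} (fix an element i). For n = 142, k = 3: C(141, 2) = 9870.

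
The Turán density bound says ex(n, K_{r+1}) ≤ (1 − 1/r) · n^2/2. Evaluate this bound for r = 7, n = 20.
Turán density bound = (6/7) · 20^2/2 = 1200/7 ≈ 171.4286

Turán's theorem: ex(n, K_{r+1}) is achieved by the complete r-partite Turán graph T(n, r) with parts as balanced as possible, and is at most (1 − 1/r) · n^2/2. For r = 7, n = 20: the density bound is (6/7) · 400/2 = 1200/7 ≈ 171.4286. The integer-valued extremum is e(T(20, 7)) = 171, which is strictly less than the density bound 1200/7 since 7 ∤ 20 (the parts of T(20, 7) cannot all be equal).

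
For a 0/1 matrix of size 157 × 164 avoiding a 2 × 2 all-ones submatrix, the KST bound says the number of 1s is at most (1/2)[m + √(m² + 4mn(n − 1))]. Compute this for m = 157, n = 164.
z(157, 164; 2, 2) ≤ (1/2)[157 + √(157² + 4·157·164·163)] = (1/2)[157 + √16812345] = 2128.643

Kővári–Sós–Turán: let r_1, ..., r_157 be the row sums and z = Σ r_i the total number of 1s. Each pair of columns can share at most one row with both entries 1 (else a 2×2 all-ones block appears), so Σ_i C(r_i, 2) ≤ C(164, 2) = 13366. By convexity Σ_i C(r_i, 2) ≥ 157·C(z/157, 2) = z(z − 157)/(2·157), giving z² − 157z − 157·164·163 ≤ 0 and hence z ≤ (1/2)[157 + √(24649 + 4·4196924)] = (1/2)[157 + √16812345] ≈ (1/2)(157 + 4100.286) = 2128.643.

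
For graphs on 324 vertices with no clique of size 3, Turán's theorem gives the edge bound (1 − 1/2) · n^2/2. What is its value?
Turán density bound = (1/2) · 324^2/2 = 26244

Turán's theorem: ex(n, K_{r+1}) is achieved by the complete r-partite Turán graph T(n, r) with parts as balanced as possible, and is at most (1 − 1/r) · n^2/2. For r = 2, n = 324: the density bound is (1/2) · 104976/2 = 26244. Since 2 ∣ 324, the Turán graph T(324, 2) has parts of equal size 162, and its edge count e(T(324, 2)) = 26244 attains the density bound exactly.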